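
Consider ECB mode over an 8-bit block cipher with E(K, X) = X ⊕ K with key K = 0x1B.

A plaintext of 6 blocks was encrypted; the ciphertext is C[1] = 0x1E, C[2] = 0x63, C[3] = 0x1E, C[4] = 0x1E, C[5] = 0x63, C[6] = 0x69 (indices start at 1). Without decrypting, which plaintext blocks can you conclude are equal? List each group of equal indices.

P[1] = P[3] = P[4]; P[2] = P[5]

ECB encrypts each block independently with the same key, so equal ciphertext blocks imply equal plaintext blocks.
C[1] = C[3] = C[4] = 0x1E, so P[1] = P[3] = P[4].
C[2] = C[5] = 0x63, so P[2] = P[5].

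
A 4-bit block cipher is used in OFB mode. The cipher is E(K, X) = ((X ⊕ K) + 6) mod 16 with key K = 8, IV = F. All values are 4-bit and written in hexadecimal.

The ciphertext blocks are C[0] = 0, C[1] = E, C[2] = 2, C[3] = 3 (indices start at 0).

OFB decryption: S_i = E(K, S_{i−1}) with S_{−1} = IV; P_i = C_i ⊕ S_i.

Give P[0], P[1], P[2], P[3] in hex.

P[0]: S = E(K, F) = D; 0 ⊕ D = D.
P[1]: S = E(K, D) = B; E ⊕ B = 5.
P[2]: S = E(K, B) = 9; 2 ⊕ 9 = B.
P[3]: S = E(K, 9) = 7; 3 ⊕ 7 = 4.

P[0] = D, P[1] = 5, P[2] = B, P[3] = 4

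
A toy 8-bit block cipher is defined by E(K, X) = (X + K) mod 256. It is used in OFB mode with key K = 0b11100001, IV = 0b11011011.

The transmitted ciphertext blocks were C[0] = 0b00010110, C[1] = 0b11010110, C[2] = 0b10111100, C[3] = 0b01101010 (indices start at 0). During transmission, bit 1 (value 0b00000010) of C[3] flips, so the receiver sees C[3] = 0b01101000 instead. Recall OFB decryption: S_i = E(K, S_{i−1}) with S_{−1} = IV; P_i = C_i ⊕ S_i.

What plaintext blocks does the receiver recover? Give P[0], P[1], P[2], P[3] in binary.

Only C[3] changed, to 0b01101000. In OFB, a change in C_i flips the same bit in P_i only; the keystream is unaffected. Decrypting the received ciphertext:
P[0]: S = E(K, 0b11011011) = 0b10111100; 0b00010110 ⊕ 0b10111100 = 0b10101010.
P[1]: S = E(K, 0b10111100) = 0b10011101; 0b11010110 ⊕ 0b10011101 = 0b01001011.
P[2]: S = E(K, 0b10011101) = 0b01111110; 0b10111100 ⊕ 0b01111110 = 0b11000010.
P[3]: S = E(K, 0b01111110) = 0b01011111; 0b01101000 ⊕ 0b01011111 = 0b00110111.
Blocks that differ from the original plaintext: P[3].

P[0] = 0b10101010, P[1] = 0b01001011, P[2] = 0b11000010, P[3] = 0b00110111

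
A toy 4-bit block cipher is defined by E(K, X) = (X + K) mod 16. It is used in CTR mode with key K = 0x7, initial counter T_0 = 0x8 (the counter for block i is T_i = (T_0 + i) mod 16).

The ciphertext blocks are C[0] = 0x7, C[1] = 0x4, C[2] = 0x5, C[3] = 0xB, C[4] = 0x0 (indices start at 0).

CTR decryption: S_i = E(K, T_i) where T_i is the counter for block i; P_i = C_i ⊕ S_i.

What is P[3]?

P[3]: T = 0xB, S = E(K, T) = 0x2; 0xB ⊕ 0x2 = 0x9.

P[3] = 0x9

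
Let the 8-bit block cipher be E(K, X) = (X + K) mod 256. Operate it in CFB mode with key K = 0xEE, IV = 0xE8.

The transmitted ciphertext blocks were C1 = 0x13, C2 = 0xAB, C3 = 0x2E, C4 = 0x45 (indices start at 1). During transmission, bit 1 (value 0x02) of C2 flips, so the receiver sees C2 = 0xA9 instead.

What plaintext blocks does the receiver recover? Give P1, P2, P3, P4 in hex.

CFB decryption: P_i = C_i ⊕ E(K, C_{i−1}), with C_{0} = IV.
Only C2 changed, to 0xA9. In CFB, a change in C_i flips the same bit in P_i and garbles P_{i+1}. Decrypting the received ciphertext:
P1: E(K, 0xE8) = 0xD6; 0x13 ⊕ 0xD6 = 0xC5.
P2: E(K, 0x13) = 0x01; 0xA9 ⊕ 0x01 = 0xA8.
P3: E(K, 0xA9) = 0x97; 0x2E ⊕ 0x97 = 0xB9.
P4: E(K, 0x2E) = 0x1C; 0x45 ⊕ 0x1C = 0x59.
Blocks that differ from the original plaintext: P2, P3.

P1 = 0xC5, P2 = 0xA8, P3 = 0xB9, P4 = 0x59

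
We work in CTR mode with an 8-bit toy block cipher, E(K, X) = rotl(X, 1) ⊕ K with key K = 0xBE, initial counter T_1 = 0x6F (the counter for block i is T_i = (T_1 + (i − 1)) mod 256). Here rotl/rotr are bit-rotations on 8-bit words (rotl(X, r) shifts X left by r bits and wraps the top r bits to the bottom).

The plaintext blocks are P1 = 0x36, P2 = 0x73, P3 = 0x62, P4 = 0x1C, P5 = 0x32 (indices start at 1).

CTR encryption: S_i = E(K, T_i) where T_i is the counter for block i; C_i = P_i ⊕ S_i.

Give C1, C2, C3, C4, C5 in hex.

C1: T = 0x6F, S = E(K, T) = 0x60; 0x36 ⊕ 0x60 = 0x56.
C2: T = 0x70, S = E(K, T) = 0x5E; 0x73 ⊕ 0x5E = 0x2D.
C3: T = 0x71, S = E(K, T) = 0x5C; 0x62 ⊕ 0x5C = 0x3E.
C4: T = 0x72, S = E(K, T) = 0x5A; 0x1C ⊕ 0x5A = 0x46.
C5: T = 0x73, S = E(K, T) = 0x58; 0x32 ⊕ 0x58 = 0x6A.

C1 = 0x56, C2 = 0x2D, C3 = 0x3E, C4 = 0x46, C5 = 0x6A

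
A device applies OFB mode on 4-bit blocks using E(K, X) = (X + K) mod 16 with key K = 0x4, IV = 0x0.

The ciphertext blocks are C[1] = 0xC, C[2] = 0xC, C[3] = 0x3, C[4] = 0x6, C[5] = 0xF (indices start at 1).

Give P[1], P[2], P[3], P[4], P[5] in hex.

P[1] = 0x8, P[2] = 0x4, P[3] = 0xF, P[4] = 0x6, P[5] = 0xB

OFB decryption: S_i = E(K, S_{i−1}) with S_{0} = IV; P_i = C_i ⊕ S_i.
P[1]: S = E(K, 0x0) = 0x4; 0xC ⊕ 0x4 = 0x8.
P[2]: S = E(K, 0x4) = 0x8; 0xC ⊕ 0x8 = 0x4.
P[3]: S = E(K, 0x8) = 0xC; 0x3 ⊕ 0xC = 0xF.
P[4]: S = E(K, 0xC) = 0x0; 0x6 ⊕ 0x0 = 0x6.
P[5]: S = E(K, 0x0) = 0x4; 0xF ⊕ 0x4 = 0xB.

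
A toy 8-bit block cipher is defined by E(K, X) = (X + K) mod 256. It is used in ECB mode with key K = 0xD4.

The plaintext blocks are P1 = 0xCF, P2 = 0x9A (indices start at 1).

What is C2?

ECB encryption: C_i = E(K, P_i).
C2: E(K, 0x9A) = 0x6E.

C2 = 0x6E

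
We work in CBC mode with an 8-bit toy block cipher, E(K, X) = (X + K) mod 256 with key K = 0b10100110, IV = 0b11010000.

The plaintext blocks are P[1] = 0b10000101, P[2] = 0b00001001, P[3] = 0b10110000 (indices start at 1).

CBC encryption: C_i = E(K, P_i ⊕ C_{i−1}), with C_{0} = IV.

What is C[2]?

C[2] = 0b10011000

C[1]: P[1] ⊕ 0b11010000 = 0b01010101; E(K, 0b01010101) = 0b11111011.
C[2]: P[2] ⊕ 0b11111011 = 0b11110010; E(K, 0b11110010) = 0b10011000.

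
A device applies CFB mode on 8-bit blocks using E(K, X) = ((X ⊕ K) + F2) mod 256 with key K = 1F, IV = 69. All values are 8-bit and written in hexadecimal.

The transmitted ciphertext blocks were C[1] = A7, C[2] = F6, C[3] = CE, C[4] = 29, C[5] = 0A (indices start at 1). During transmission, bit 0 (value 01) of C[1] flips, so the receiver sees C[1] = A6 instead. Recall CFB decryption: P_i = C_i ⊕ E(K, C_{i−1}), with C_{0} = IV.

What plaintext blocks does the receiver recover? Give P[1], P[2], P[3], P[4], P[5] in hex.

Only C[1] changed, to A6. In CFB, a change in C_i flips the same bit in P_i and garbles P_{i+1}. Decrypting the received ciphertext:
P[1]: E(K, 69) = 68; A6 ⊕ 68 = CE.
P[2]: E(K, A6) = AB; F6 ⊕ AB = 5D.
P[3]: E(K, F6) = DB; CE ⊕ DB = 15.
P[4]: E(K, CE) = C3; 29 ⊕ C3 = EA.
P[5]: E(K, 29) = 28; 0A ⊕ 28 = 22.
Blocks that differ from the original plaintext: P[1], P[2].

P[1] = CE, P[2] = 5D, P[3] = 15, P[4] = EA, P[5] = 22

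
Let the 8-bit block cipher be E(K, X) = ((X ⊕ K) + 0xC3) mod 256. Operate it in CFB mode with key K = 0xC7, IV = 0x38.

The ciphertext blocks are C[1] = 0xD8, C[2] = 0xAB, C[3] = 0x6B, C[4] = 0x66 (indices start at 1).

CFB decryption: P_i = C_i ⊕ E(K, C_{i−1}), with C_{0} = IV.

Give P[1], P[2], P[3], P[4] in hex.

P[1]: E(K, 0x38) = 0xC2; 0xD8 ⊕ 0xC2 = 0x1A.
P[2]: E(K, 0xD8) = 0xE2; 0xAB ⊕ 0xE2 = 0x49.
P[3]: E(K, 0xAB) = 0x2F; 0x6B ⊕ 0x2F = 0x44.
P[4]: E(K, 0x6B) = 0x6F; 0x66 ⊕ 0x6F = 0x09.

P[1] = 0x1A, P[2] = 0x49, P[3] = 0x44, P[4] = 0x09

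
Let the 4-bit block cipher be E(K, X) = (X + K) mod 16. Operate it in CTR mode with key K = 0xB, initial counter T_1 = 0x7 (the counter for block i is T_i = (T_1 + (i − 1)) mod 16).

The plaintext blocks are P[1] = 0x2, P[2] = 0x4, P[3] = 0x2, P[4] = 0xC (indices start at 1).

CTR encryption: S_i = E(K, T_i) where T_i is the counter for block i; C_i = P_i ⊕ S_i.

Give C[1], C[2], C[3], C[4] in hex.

C[1] = 0x0, C[2] = 0x7, C[3] = 0x6, C[4] = 0x9

C[1]: T = 0x7, S = E(K, T) = 0x2; 0x2 ⊕ 0x2 = 0x0.
C[2]: T = 0x8, S = E(K, T) = 0x3; 0x4 ⊕ 0x3 = 0x7.
C[3]: T = 0x9, S = E(K, T) = 0x4; 0x2 ⊕ 0x4 = 0x6.
C[4]: T = 0xA, S = E(K, T) = 0x5; 0xC ⊕ 0x5 = 0x9.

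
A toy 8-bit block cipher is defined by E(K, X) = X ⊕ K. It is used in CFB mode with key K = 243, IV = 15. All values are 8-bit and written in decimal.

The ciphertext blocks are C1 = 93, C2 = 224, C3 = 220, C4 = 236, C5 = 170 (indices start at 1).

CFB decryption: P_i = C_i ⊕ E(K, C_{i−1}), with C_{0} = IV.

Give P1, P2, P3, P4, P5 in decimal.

P1 = 161, P2 = 78, P3 = 207, P4 = 195, P5 = 181

P1: E(K, 15) = 252; 93 ⊕ 252 = 161.
P2: E(K, 93) = 174; 224 ⊕ 174 = 78.
P3: E(K, 224) = 19; 220 ⊕ 19 = 207.
P4: E(K, 220) = 47; 236 ⊕ 47 = 195.
P5: E(K, 236) = 31; 170 ⊕ 31 = 181.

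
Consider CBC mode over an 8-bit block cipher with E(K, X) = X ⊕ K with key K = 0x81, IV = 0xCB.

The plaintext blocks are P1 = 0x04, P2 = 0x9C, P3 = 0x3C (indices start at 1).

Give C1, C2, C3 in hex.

C1 = 0x4E, C2 = 0x53, C3 = 0xEE

CBC encryption: C_i = E(K, P_i ⊕ C_{i−1}), with C_{0} = IV.
C1: P1 ⊕ 0xCB = 0xCF; E(K, 0xCF) = 0x4E.
C2: P2 ⊕ 0x4E = 0xD2; E(K, 0xD2) = 0x53.
C3: P3 ⊕ 0x53 = 0x6F; E(K, 0x6F) = 0xEE.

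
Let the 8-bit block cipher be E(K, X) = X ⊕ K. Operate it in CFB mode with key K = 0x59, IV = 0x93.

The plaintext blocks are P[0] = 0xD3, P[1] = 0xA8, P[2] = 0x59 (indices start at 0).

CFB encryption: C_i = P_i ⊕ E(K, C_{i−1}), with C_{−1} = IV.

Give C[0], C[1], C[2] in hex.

C[0] = 0x19, C[1] = 0xE8, C[2] = 0xE8

C[0]: E(K, 0x93) = 0xCA; 0xD3 ⊕ 0xCA = 0x19.
C[1]: E(K, 0x19) = 0x40; 0xA8 ⊕ 0x40 = 0xE8.
C[2]: E(K, 0xE8) = 0xB1; 0x59 ⊕ 0xB1 = 0xE8.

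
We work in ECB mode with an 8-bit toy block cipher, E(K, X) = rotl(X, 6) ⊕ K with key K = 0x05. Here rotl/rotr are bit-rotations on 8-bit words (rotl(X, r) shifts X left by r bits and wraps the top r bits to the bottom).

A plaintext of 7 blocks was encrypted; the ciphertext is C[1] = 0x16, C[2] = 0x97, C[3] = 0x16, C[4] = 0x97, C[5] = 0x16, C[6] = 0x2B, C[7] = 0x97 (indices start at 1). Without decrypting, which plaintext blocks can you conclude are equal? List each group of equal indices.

ECB encrypts each block independently with the same key, so equal ciphertext blocks imply equal plaintext blocks.
C[1] = C[3] = C[5] = 0x16, so P[1] = P[3] = P[5].
C[2] = C[4] = C[7] = 0x97, so P[2] = P[4] = P[7].

P[1] = P[3] = P[5]; P[2] = P[4] = P[7]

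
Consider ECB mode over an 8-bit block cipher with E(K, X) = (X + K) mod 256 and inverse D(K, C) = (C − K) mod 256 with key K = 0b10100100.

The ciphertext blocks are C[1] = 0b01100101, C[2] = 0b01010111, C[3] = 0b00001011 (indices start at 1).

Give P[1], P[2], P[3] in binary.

ECB decryption: P_i = D(K, C_i).
P[1]: D(K, 0b01100101) = 0b11000001.
P[2]: D(K, 0b01010111) = 0b10110011.
P[3]: D(K, 0b00001011) = 0b01100111.

P[1] = 0b11000001, P[2] = 0b10110011, P[3] = 0b01100111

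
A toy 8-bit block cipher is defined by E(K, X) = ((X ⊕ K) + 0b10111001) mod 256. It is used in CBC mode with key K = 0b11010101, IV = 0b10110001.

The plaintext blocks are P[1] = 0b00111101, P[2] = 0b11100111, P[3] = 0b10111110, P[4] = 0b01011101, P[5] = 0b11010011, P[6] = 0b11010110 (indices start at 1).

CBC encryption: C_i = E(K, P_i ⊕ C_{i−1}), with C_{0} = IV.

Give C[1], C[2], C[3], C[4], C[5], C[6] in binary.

C[1]: P[1] ⊕ 0b10110001 = 0b10001100; E(K, 0b10001100) = 0b00010010.
C[2]: P[2] ⊕ 0b00010010 = 0b11110101; E(K, 0b11110101) = 0b11011001.
C[3]: P[3] ⊕ 0b11011001 = 0b01100111; E(K, 0b01100111) = 0b01101011.
C[4]: P[4] ⊕ 0b01101011 = 0b00110110; E(K, 0b00110110) = 0b10011100.
C[5]: P[5] ⊕ 0b10011100 = 0b01001111; E(K, 0b01001111) = 0b01010011.
C[6]: P[6] ⊕ 0b01010011 = 0b10000101; E(K, 0b10000101) = 0b00001001.

C[1] = 0b00010010, C[2] = 0b11011001, C[3] = 0b01101011, C[4] = 0b10011100, C[5] = 0b01010011, C[6] = 0b00001001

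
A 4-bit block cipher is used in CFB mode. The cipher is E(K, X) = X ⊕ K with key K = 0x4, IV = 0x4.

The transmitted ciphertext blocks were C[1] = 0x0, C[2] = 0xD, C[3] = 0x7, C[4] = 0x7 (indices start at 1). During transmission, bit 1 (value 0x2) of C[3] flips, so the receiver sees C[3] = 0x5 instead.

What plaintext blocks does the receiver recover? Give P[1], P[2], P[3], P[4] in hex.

CFB decryption: P_i = C_i ⊕ E(K, C_{i−1}), with C_{0} = IV.
Only C[3] changed, to 0x5. In CFB, a change in C_i flips the same bit in P_i and garbles P_{i+1}. Decrypting the received ciphertext:
P[1]: E(K, 0x4) = 0x0; 0x0 ⊕ 0x0 = 0x0.
P[2]: E(K, 0x0) = 0x4; 0xD ⊕ 0x4 = 0x9.
P[3]: E(K, 0xD) = 0x9; 0x5 ⊕ 0x9 = 0xC.
P[4]: E(K, 0x5) = 0x1; 0x7 ⊕ 0x1 = 0x6.
Blocks that differ from the original plaintext: P[3], P[4].

P[1] = 0x0, P[2] = 0x9, P[3] = 0xC, P[4] = 0x6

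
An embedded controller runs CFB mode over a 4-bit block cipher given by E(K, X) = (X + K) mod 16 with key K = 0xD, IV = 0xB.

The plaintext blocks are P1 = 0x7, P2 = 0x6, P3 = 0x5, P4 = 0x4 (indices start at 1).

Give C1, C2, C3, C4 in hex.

CFB encryption: C_i = P_i ⊕ E(K, C_{i−1}), with C_{0} = IV.
C1: E(K, 0xB) = 0x8; 0x7 ⊕ 0x8 = 0xF.
C2: E(K, 0xF) = 0xC; 0x6 ⊕ 0xC = 0xA.
C3: E(K, 0xA) = 0x7; 0x5 ⊕ 0x7 = 0x2.
C4: E(K, 0x2) = 0xF; 0x4 ⊕ 0xF = 0xB.

C1 = 0xF, C2 = 0xA, C3 = 0x2, C4 = 0xB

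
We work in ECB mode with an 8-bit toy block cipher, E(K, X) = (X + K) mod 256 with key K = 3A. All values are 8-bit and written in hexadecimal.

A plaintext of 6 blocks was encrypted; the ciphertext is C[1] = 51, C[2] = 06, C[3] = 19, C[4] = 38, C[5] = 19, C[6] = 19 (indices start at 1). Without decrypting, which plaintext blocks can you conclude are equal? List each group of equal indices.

P[3] = P[5] = P[6]

ECB encrypts each block independently with the same key, so equal ciphertext blocks imply equal plaintext blocks.
C[3] = C[5] = C[6] = 19, so P[3] = P[5] = P[6].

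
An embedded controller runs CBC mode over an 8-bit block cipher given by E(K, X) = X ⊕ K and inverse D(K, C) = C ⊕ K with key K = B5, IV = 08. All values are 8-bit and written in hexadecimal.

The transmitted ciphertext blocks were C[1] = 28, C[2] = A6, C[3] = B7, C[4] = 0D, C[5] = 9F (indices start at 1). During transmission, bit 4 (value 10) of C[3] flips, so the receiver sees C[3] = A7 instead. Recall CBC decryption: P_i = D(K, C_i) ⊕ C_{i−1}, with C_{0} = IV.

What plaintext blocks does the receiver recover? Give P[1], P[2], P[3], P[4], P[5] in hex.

Only C[3] changed, to A7. In CBC, a change in C_i garbles P_i and flips the same bit in P_{i+1}. Decrypting the received ciphertext:
P[1]: D(K, 28) = 9D; 9D ⊕ 08 = 95.
P[2]: D(K, A6) = 13; 13 ⊕ 28 = 3B.
P[3]: D(K, A7) = 12; 12 ⊕ A6 = B4.
P[4]: D(K, 0D) = B8; B8 ⊕ A7 = 1F.
P[5]: D(K, 9F) = 2A; 2A ⊕ 0D = 27.
Blocks that differ from the original plaintext: P[3], P[4].

P[1] = 95, P[2] = 3B, P[3] = B4, P[4] = 1F, P[5] = 27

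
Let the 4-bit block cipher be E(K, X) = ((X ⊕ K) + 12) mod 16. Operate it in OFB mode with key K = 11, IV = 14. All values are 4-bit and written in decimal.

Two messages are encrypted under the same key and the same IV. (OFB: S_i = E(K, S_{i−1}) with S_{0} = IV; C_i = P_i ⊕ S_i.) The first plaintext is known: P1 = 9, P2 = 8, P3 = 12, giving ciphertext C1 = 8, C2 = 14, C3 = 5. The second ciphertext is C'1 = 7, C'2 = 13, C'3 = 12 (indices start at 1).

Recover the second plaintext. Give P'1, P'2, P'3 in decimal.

In OFB with a reused IV, both messages share the same keystream S_i, so C_i ⊕ C'_i = P_i ⊕ P'_i and thus P'_i = P_i ⊕ C_i ⊕ C'_i.
P'1: 9 ⊕ 8 ⊕ 7 = 6.
P'2: 8 ⊕ 14 ⊕ 13 = 11.
P'3: 12 ⊕ 5 ⊕ 12 = 5.

P'1 = 6, P'2 = 11, P'3 = 5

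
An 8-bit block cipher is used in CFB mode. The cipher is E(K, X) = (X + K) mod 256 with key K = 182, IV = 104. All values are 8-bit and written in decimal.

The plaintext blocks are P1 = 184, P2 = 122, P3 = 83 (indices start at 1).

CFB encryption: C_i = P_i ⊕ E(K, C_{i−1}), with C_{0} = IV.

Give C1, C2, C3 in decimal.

C1 = 166, C2 = 38, C3 = 143

C1: E(K, 104) = 30; 184 ⊕ 30 = 166.
C2: E(K, 166) = 92; 122 ⊕ 92 = 38.
C3: E(K, 38) = 220; 83 ⊕ 220 = 143.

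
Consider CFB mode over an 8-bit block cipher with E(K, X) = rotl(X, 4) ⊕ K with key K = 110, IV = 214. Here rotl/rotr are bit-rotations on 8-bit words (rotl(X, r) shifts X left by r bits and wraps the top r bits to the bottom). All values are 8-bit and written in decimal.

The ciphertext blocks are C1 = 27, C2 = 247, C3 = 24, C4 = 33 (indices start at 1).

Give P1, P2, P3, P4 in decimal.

CFB decryption: P_i = C_i ⊕ E(K, C_{i−1}), with C_{0} = IV.
P1: E(K, 214) = 3; 27 ⊕ 3 = 24.
P2: E(K, 27) = 223; 247 ⊕ 223 = 40.
P3: E(K, 247) = 17; 24 ⊕ 17 = 9.
P4: E(K, 24) = 239; 33 ⊕ 239 = 206.

P1 = 24, P2 = 40, P3 = 9, P4 = 206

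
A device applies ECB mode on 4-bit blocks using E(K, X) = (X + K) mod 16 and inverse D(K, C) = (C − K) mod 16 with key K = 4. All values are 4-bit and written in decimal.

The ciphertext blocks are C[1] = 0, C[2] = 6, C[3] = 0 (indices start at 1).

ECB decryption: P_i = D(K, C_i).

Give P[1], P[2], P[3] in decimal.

P[1]: D(K, 0) = 12.
P[2]: D(K, 6) = 2.
P[3]: D(K, 0) = 12.

P[1] = 12, P[2] = 2, P[3] = 12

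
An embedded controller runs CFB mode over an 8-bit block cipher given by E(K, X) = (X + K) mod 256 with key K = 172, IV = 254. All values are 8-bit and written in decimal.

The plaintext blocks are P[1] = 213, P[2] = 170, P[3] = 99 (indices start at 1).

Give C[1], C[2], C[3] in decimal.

CFB encryption: C_i = P_i ⊕ E(K, C_{i−1}), with C_{0} = IV.
C[1]: E(K, 254) = 170; 213 ⊕ 170 = 127.
C[2]: E(K, 127) = 43; 170 ⊕ 43 = 129.
C[3]: E(K, 129) = 45; 99 ⊕ 45 = 78.

C[1] = 127, C[2] = 129, C[3] = 78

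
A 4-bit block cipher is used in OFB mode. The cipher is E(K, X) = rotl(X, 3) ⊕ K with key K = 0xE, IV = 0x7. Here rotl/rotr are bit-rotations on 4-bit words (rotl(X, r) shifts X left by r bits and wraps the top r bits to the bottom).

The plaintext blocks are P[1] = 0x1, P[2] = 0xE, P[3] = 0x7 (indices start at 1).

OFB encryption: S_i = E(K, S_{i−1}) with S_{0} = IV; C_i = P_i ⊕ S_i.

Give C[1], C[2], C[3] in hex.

C[1] = 0x4, C[2] = 0xA, C[3] = 0xB

C[1]: S = E(K, 0x7) = 0x5; 0x1 ⊕ 0x5 = 0x4.
C[2]: S = E(K, 0x5) = 0x4; 0xE ⊕ 0x4 = 0xA.
C[3]: S = E(K, 0x4) = 0xC; 0x7 ⊕ 0xC = 0xB.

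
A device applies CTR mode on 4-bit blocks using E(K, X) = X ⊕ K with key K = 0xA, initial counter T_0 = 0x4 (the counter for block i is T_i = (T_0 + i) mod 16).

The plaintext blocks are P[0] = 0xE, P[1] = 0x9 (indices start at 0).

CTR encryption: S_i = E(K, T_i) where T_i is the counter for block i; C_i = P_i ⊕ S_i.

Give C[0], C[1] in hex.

C[0] = 0x0, C[1] = 0x6

C[0]: T = 0x4, S = E(K, T) = 0xE; 0xE ⊕ 0xE = 0x0.
C[1]: T = 0x5, S = E(K, T) = 0xF; 0x9 ⊕ 0xF = 0x6.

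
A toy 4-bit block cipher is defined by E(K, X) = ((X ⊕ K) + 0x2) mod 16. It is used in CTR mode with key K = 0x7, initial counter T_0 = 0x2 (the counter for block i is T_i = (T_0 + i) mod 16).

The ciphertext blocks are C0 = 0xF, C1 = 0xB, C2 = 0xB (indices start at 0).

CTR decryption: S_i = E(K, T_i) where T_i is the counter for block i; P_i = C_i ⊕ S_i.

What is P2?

P2 = 0xE

P2: T = 0x4, S = E(K, T) = 0x5; 0xB ⊕ 0x5 = 0xE.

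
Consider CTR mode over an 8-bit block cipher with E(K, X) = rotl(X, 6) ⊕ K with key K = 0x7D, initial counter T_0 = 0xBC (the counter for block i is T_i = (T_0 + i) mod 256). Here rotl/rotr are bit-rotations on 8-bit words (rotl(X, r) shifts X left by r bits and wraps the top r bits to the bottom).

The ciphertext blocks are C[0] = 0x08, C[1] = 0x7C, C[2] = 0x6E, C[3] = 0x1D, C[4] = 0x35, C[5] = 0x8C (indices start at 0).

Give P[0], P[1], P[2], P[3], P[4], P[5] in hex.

CTR decryption: S_i = E(K, T_i) where T_i is the counter for block i; P_i = C_i ⊕ S_i.
P[0]: T = 0xBC, S = E(K, T) = 0x52; 0x08 ⊕ 0x52 = 0x5A.
P[1]: T = 0xBD, S = E(K, T) = 0x12; 0x7C ⊕ 0x12 = 0x6E.
P[2]: T = 0xBE, S = E(K, T) = 0xD2; 0x6E ⊕ 0xD2 = 0xBC.
P[3]: T = 0xBF, S = E(K, T) = 0x92; 0x1D ⊕ 0x92 = 0x8F.
P[4]: T = 0xC0, S = E(K, T) = 0x4D; 0x35 ⊕ 0x4D = 0x78.
P[5]: T = 0xC1, S = E(K, T) = 0x0D; 0x8C ⊕ 0x0D = 0x81.

P[0] = 0x5A, P[1] = 0x6E, P[2] = 0xBC, P[3] = 0x8F, P[4] = 0x78, P[5] = 0x81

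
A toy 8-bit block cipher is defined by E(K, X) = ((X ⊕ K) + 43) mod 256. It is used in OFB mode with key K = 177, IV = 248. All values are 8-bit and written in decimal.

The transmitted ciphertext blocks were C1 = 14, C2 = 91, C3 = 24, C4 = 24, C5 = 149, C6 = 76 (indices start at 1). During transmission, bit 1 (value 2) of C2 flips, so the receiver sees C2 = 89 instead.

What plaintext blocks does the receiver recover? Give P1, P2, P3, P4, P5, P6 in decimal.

OFB decryption: S_i = E(K, S_{i−1}) with S_{0} = IV; P_i = C_i ⊕ S_i.
Only C2 changed, to 89. In OFB, a change in C_i flips the same bit in P_i only; the keystream is unaffected. Decrypting the received ciphertext:
P1: S = E(K, 248) = 116; 14 ⊕ 116 = 122.
P2: S = E(K, 116) = 240; 89 ⊕ 240 = 169.
P3: S = E(K, 240) = 108; 24 ⊕ 108 = 116.
P4: S = E(K, 108) = 8; 24 ⊕ 8 = 16.
P5: S = E(K, 8) = 228; 149 ⊕ 228 = 113.
P6: S = E(K, 228) = 128; 76 ⊕ 128 = 204.
Blocks that differ from the original plaintext: P2.

P1 = 122, P2 = 169, P3 = 116, P4 = 16, P5 = 113, P6 = 204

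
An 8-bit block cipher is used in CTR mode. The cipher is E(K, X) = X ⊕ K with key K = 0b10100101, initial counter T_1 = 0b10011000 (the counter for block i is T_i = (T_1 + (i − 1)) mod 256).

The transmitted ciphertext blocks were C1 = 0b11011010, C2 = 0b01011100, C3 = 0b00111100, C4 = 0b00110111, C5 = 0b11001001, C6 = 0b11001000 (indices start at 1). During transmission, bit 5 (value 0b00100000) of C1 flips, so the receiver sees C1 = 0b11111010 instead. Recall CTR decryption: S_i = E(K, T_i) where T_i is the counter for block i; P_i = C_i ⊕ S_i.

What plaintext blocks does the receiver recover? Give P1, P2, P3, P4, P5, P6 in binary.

Only C1 changed, to 0b11111010. In CTR, a change in C_i flips the same bit in P_i only; the keystream is unaffected. Decrypting the received ciphertext:
P1: T = 0b10011000, S = E(K, T) = 0b00111101; 0b11111010 ⊕ 0b00111101 = 0b11000111.
P2: T = 0b10011001, S = E(K, T) = 0b00111100; 0b01011100 ⊕ 0b00111100 = 0b01100000.
P3: T = 0b10011010, S = E(K, T) = 0b00111111; 0b00111100 ⊕ 0b00111111 = 0b00000011.
P4: T = 0b10011011, S = E(K, T) = 0b00111110; 0b00110111 ⊕ 0b00111110 = 0b00001001.
P5: T = 0b10011100, S = E(K, T) = 0b00111001; 0b11001001 ⊕ 0b00111001 = 0b11110000.
P6: T = 0b10011101, S = E(K, T) = 0b00111000; 0b11001000 ⊕ 0b00111000 = 0b11110000.
Blocks that differ from the original plaintext: P1.

P1 = 0b11000111, P2 = 0b01100000, P3 = 0b00000011, P4 = 0b00001001, P5 = 0b11110000, P6 = 0b11110000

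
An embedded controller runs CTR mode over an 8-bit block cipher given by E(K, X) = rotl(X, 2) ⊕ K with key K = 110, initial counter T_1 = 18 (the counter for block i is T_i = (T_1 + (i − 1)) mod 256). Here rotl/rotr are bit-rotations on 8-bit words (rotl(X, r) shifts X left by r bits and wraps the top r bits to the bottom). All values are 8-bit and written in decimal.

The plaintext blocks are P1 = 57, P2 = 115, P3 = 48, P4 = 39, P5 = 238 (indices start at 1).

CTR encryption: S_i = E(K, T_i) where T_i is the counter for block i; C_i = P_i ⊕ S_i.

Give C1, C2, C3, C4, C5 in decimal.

C1: T = 18, S = E(K, T) = 38; 57 ⊕ 38 = 31.
C2: T = 19, S = E(K, T) = 34; 115 ⊕ 34 = 81.
C3: T = 20, S = E(K, T) = 62; 48 ⊕ 62 = 14.
C4: T = 21, S = E(K, T) = 58; 39 ⊕ 58 = 29.
C5: T = 22, S = E(K, T) = 54; 238 ⊕ 54 = 216.

C1 = 31, C2 = 81, C3 = 14, C4 = 29, C5 = 216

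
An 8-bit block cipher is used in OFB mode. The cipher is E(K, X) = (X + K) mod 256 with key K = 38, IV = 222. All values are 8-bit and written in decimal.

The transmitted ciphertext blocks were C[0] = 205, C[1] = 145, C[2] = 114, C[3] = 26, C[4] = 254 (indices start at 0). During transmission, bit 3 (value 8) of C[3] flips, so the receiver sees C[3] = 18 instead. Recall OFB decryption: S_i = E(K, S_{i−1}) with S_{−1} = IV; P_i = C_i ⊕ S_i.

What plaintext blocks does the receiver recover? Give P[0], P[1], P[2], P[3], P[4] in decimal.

Only C[3] changed, to 18. In OFB, a change in C_i flips the same bit in P_i only; the keystream is unaffected. Decrypting the received ciphertext:
P[0]: S = E(K, 222) = 4; 205 ⊕ 4 = 201.
P[1]: S = E(K, 4) = 42; 145 ⊕ 42 = 187.
P[2]: S = E(K, 42) = 80; 114 ⊕ 80 = 34.
P[3]: S = E(K, 80) = 118; 18 ⊕ 118 = 100.
P[4]: S = E(K, 118) = 156; 254 ⊕ 156 = 98.
Blocks that differ from the original plaintext: P[3].

P[0] = 201, P[1] = 187, P[2] = 34, P[3] = 100, P[4] = 98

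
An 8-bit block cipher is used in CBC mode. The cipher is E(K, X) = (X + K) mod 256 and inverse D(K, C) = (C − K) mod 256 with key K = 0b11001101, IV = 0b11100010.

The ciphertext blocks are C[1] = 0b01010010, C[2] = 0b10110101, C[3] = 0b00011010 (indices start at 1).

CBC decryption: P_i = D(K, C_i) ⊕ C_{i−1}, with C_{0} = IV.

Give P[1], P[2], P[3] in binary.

P[1] = 0b01100111, P[2] = 0b10111010, P[3] = 0b11111000

P[1]: D(K, 0b01010010) = 0b10000101; 0b10000101 ⊕ 0b11100010 = 0b01100111.
P[2]: D(K, 0b10110101) = 0b11101000; 0b11101000 ⊕ 0b01010010 = 0b10111010.
P[3]: D(K, 0b00011010) = 0b01001101; 0b01001101 ⊕ 0b10110101 = 0b11111000.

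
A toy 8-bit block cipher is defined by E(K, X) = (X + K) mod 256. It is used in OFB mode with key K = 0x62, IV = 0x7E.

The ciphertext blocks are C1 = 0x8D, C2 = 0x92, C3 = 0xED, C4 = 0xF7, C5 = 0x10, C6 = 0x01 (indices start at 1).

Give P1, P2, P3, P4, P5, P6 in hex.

P1 = 0x6D, P2 = 0xD0, P3 = 0x49, P4 = 0xF1, P5 = 0x78, P6 = 0xCB

OFB decryption: S_i = E(K, S_{i−1}) with S_{0} = IV; P_i = C_i ⊕ S_i.
P1: S = E(K, 0x7E) = 0xE0; 0x8D ⊕ 0xE0 = 0x6D.
P2: S = E(K, 0xE0) = 0x42; 0x92 ⊕ 0x42 = 0xD0.
P3: S = E(K, 0x42) = 0xA4; 0xED ⊕ 0xA4 = 0x49.
P4: S = E(K, 0xA4) = 0x06; 0xF7 ⊕ 0x06 = 0xF1.
P5: S = E(K, 0x06) = 0x68; 0x10 ⊕ 0x68 = 0x78.
P6: S = E(K, 0x68) = 0xCA; 0x01 ⊕ 0xCA = 0xCB.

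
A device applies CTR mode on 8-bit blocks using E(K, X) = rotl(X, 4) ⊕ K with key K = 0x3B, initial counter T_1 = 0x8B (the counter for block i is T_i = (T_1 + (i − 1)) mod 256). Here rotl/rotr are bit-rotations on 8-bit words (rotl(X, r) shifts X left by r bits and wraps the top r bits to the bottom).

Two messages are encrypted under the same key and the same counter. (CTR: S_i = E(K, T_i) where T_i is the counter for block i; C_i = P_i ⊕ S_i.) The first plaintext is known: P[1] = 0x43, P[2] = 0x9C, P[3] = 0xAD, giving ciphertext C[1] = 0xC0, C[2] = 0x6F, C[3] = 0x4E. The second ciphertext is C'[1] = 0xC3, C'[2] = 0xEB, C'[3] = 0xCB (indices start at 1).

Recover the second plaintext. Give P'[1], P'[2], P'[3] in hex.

In CTR with a reused counter, both messages share the same keystream S_i, so C_i ⊕ C'_i = P_i ⊕ P'_i and thus P'_i = P_i ⊕ C_i ⊕ C'_i.
P'[1]: 0x43 ⊕ 0xC0 ⊕ 0xC3 = 0x40.
P'[2]: 0x9C ⊕ 0x6F ⊕ 0xEB = 0x18.
P'[3]: 0xAD ⊕ 0x4E ⊕ 0xCB = 0x28.

P'[1] = 0x40, P'[2] = 0x18, P'[3] = 0x28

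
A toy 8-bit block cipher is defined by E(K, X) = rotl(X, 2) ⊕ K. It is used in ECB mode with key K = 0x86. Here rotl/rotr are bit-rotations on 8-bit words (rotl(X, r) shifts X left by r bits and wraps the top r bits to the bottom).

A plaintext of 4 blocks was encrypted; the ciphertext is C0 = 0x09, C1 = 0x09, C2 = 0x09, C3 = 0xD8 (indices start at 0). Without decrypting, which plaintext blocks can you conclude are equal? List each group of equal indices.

ECB encrypts each block independently with the same key, so equal ciphertext blocks imply equal plaintext blocks.
C0 = C1 = C2 = 0x09, so P0 = P1 = P2.

P0 = P1 = P2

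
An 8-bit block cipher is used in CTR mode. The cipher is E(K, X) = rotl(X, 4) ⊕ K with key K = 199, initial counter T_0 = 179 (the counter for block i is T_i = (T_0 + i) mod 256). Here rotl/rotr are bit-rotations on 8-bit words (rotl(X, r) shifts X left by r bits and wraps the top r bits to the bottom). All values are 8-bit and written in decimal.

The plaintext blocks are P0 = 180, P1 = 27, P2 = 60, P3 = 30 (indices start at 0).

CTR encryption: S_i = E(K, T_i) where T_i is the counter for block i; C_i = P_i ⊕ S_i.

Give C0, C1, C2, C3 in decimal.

C0: T = 179, S = E(K, T) = 252; 180 ⊕ 252 = 72.
C1: T = 180, S = E(K, T) = 140; 27 ⊕ 140 = 151.
C2: T = 181, S = E(K, T) = 156; 60 ⊕ 156 = 160.
C3: T = 182, S = E(K, T) = 172; 30 ⊕ 172 = 178.

C0 = 72, C1 = 151, C2 = 160, C3 = 178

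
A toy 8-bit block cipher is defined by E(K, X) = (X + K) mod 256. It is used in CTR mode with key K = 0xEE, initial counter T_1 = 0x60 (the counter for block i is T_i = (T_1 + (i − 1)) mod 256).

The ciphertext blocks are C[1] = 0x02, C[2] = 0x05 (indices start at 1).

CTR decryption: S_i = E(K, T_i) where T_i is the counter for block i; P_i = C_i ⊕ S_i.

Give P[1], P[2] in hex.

P[1] = 0x4C, P[2] = 0x4A

P[1]: T = 0x60, S = E(K, T) = 0x4E; 0x02 ⊕ 0x4E = 0x4C.
P[2]: T = 0x61, S = E(K, T) = 0x4F; 0x05 ⊕ 0x4F = 0x4A.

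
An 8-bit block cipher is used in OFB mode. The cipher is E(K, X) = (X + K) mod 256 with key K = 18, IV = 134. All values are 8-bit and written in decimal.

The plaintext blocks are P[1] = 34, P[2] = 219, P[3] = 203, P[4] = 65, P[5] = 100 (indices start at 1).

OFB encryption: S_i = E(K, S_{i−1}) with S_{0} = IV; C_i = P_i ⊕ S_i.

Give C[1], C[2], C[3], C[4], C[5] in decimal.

C[1] = 186, C[2] = 113, C[3] = 119, C[4] = 143, C[5] = 132

C[1]: S = E(K, 134) = 152; 34 ⊕ 152 = 186.
C[2]: S = E(K, 152) = 170; 219 ⊕ 170 = 113.
C[3]: S = E(K, 170) = 188; 203 ⊕ 188 = 119.
C[4]: S = E(K, 188) = 206; 65 ⊕ 206 = 143.
C[5]: S = E(K, 206) = 224; 100 ⊕ 224 = 132.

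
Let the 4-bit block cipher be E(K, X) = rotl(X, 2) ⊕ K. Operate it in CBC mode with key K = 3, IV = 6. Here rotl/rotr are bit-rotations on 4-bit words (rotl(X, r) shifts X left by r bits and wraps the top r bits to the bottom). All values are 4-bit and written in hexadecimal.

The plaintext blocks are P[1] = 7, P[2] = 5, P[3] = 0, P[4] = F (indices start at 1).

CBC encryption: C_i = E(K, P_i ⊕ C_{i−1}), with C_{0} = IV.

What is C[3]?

C[3] = D

C[1]: P[1] ⊕ 6 = 1; E(K, 1) = 7.
C[2]: P[2] ⊕ 7 = 2; E(K, 2) = B.
C[3]: P[3] ⊕ B = B; E(K, B) = D.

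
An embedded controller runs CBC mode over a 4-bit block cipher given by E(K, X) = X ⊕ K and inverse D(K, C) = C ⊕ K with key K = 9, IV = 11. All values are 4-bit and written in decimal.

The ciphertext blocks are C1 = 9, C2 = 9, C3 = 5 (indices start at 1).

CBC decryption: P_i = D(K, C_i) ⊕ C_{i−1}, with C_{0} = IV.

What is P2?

P2: D(K, 9) = 0; 0 ⊕ 9 = 9.

P2 = 9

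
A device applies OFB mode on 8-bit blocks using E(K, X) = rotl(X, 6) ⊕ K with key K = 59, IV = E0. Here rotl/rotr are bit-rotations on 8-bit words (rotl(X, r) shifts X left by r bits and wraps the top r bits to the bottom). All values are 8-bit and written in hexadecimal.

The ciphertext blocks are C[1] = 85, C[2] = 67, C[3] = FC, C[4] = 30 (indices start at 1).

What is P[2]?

P[2] = 66

OFB decryption: S_i = E(K, S_{i−1}) with S_{0} = IV; P_i = C_i ⊕ S_i.
P[1]: S = E(K, E0) = 61; 85 ⊕ 61 = E4.
P[2]: S = E(K, 61) = 01; 67 ⊕ 01 = 66.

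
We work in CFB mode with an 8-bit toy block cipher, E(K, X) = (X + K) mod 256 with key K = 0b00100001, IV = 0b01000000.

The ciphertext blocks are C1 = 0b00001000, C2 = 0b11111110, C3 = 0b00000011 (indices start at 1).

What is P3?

P3 = 0b00011100

CFB decryption: P_i = C_i ⊕ E(K, C_{i−1}), with C_{0} = IV.
P3: E(K, 0b11111110) = 0b00011111; 0b00000011 ⊕ 0b00011111 = 0b00011100.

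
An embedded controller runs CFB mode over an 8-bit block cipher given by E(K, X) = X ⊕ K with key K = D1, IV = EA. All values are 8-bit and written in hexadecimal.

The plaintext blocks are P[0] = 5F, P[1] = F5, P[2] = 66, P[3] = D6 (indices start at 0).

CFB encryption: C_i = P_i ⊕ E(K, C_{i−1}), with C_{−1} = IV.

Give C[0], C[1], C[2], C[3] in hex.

C[0] = 64, C[1] = 40, C[2] = F7, C[3] = F0

C[0]: E(K, EA) = 3B; 5F ⊕ 3B = 64.
C[1]: E(K, 64) = B5; F5 ⊕ B5 = 40.
C[2]: E(K, 40) = 91; 66 ⊕ 91 = F7.
C[3]: E(K, F7) = 26; D6 ⊕ 26 = F0.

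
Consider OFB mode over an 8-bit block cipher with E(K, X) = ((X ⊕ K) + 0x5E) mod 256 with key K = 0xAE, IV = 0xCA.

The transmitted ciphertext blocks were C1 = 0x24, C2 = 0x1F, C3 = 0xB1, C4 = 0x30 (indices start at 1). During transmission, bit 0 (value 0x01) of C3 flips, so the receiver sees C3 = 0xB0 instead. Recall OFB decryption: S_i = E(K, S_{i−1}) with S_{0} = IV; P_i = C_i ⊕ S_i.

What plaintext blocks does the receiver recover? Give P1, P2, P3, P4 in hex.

P1 = 0xE6, P2 = 0xD5, P3 = 0x72, P4 = 0xFA

Only C3 changed, to 0xB0. In OFB, a change in C_i flips the same bit in P_i only; the keystream is unaffected. Decrypting the received ciphertext:
P1: S = E(K, 0xCA) = 0xC2; 0x24 ⊕ 0xC2 = 0xE6.
P2: S = E(K, 0xC2) = 0xCA; 0x1F ⊕ 0xCA = 0xD5.
P3: S = E(K, 0xCA) = 0xC2; 0xB0 ⊕ 0xC2 = 0x72.
P4: S = E(K, 0xC2) = 0xCA; 0x30 ⊕ 0xCA = 0xFA.
Blocks that differ from the original plaintext: P3.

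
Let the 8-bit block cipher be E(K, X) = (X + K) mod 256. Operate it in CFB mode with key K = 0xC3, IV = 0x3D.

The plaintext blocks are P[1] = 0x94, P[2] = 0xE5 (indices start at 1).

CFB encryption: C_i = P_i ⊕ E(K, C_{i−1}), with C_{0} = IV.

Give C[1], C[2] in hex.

C[1] = 0x94, C[2] = 0xB2

C[1]: E(K, 0x3D) = 0x00; 0x94 ⊕ 0x00 = 0x94.
C[2]: E(K, 0x94) = 0x57; 0xE5 ⊕ 0x57 = 0xB2.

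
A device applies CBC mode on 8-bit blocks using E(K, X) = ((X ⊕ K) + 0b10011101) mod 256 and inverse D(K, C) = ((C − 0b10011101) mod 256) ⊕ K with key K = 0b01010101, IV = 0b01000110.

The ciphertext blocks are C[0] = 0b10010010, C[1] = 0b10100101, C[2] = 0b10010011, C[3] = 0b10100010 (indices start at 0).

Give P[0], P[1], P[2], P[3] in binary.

CBC decryption: P_i = D(K, C_i) ⊕ C_{i−1}, with C_{−1} = IV.
P[0]: D(K, 0b10010010) = 0b10100000; 0b10100000 ⊕ 0b01000110 = 0b11100110.
P[1]: D(K, 0b10100101) = 0b01011101; 0b01011101 ⊕ 0b10010010 = 0b11001111.
P[2]: D(K, 0b10010011) = 0b10100011; 0b10100011 ⊕ 0b10100101 = 0b00000110.
P[3]: D(K, 0b10100010) = 0b01010000; 0b01010000 ⊕ 0b10010011 = 0b11000011.

P[0] = 0b11100110, P[1] = 0b11001111, P[2] = 0b00000110, P[3] = 0b11000011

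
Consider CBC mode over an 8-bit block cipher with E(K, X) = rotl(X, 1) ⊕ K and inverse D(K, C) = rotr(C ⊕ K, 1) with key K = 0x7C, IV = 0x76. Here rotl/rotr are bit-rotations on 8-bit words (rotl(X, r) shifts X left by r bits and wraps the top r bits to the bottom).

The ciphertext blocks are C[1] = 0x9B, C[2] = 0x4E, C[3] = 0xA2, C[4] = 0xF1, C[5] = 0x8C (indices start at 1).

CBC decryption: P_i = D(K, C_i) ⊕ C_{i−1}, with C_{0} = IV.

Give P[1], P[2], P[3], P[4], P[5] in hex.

P[1]: D(K, 0x9B) = 0xF3; 0xF3 ⊕ 0x76 = 0x85.
P[2]: D(K, 0x4E) = 0x19; 0x19 ⊕ 0x9B = 0x82.
P[3]: D(K, 0xA2) = 0x6F; 0x6F ⊕ 0x4E = 0x21.
P[4]: D(K, 0xF1) = 0xC6; 0xC6 ⊕ 0xA2 = 0x64.
P[5]: D(K, 0x8C) = 0x78; 0x78 ⊕ 0xF1 = 0x89.

P[1] = 0x85, P[2] = 0x82, P[3] = 0x21, P[4] = 0x64, P[5] = 0x89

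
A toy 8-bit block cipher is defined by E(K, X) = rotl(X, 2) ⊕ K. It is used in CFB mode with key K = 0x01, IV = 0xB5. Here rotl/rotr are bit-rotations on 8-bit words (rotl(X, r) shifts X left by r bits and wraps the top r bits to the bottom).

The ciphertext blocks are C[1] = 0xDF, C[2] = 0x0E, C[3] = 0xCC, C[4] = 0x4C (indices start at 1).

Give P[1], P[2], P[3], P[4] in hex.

CFB decryption: P_i = C_i ⊕ E(K, C_{i−1}), with C_{0} = IV.
P[1]: E(K, 0xB5) = 0xD7; 0xDF ⊕ 0xD7 = 0x08.
P[2]: E(K, 0xDF) = 0x7E; 0x0E ⊕ 0x7E = 0x70.
P[3]: E(K, 0x0E) = 0x39; 0xCC ⊕ 0x39 = 0xF5.
P[4]: E(K, 0xCC) = 0x32; 0x4C ⊕ 0x32 = 0x7E.

P[1] = 0x08, P[2] = 0x70, P[3] = 0xF5, P[4] = 0x7E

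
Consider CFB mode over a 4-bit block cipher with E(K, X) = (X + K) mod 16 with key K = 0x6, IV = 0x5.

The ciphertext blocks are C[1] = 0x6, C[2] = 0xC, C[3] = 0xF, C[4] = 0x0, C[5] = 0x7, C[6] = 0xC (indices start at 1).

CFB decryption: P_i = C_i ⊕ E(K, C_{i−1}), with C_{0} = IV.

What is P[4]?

P[4] = 0x5

P[4]: E(K, 0xF) = 0x5; 0x0 ⊕ 0x5 = 0x5.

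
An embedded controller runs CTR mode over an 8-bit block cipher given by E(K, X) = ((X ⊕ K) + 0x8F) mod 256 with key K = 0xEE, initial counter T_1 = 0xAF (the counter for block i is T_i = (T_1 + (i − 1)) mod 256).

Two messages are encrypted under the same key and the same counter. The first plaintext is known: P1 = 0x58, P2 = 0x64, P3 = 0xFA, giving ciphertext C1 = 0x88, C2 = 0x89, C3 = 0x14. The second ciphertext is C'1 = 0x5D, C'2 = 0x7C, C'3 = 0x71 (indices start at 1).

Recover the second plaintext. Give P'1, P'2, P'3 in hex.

P'1 = 0x8D, P'2 = 0x91, P'3 = 0x9F

In CTR with a reused counter, both messages share the same keystream S_i, so C_i ⊕ C'_i = P_i ⊕ P'_i and thus P'_i = P_i ⊕ C_i ⊕ C'_i.
P'1: 0x58 ⊕ 0x88 ⊕ 0x5D = 0x8D.
P'2: 0x64 ⊕ 0x89 ⊕ 0x7C = 0x91.
P'3: 0xFA ⊕ 0x14 ⊕ 0x71 = 0x9F.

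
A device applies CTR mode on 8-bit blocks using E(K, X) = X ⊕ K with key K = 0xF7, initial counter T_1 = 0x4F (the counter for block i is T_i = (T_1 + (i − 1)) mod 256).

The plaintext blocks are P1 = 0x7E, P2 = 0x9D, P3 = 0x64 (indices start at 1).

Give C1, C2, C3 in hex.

C1 = 0xC6, C2 = 0x3A, C3 = 0xC2

CTR encryption: S_i = E(K, T_i) where T_i is the counter for block i; C_i = P_i ⊕ S_i.
C1: T = 0x4F, S = E(K, T) = 0xB8; 0x7E ⊕ 0xB8 = 0xC6.
C2: T = 0x50, S = E(K, T) = 0xA7; 0x9D ⊕ 0xA7 = 0x3A.
C3: T = 0x51, S = E(K, T) = 0xA6; 0x64 ⊕ 0xA6 = 0xC2.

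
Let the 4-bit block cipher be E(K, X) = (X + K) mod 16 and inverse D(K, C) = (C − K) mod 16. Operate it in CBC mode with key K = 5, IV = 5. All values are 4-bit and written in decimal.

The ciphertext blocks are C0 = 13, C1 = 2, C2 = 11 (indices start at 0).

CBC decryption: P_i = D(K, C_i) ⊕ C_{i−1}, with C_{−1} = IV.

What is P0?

P0: D(K, 13) = 8; 8 ⊕ 5 = 13.

P0 = 13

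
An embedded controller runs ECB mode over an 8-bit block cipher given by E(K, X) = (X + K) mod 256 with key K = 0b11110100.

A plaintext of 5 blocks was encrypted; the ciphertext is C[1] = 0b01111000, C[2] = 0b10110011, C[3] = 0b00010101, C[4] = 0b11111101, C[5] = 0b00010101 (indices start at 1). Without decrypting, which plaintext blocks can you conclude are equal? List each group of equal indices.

P[3] = P[5]

ECB encrypts each block independently with the same key, so equal ciphertext blocks imply equal plaintext blocks.
C[3] = C[5] = 0b00010101, so P[3] = P[5].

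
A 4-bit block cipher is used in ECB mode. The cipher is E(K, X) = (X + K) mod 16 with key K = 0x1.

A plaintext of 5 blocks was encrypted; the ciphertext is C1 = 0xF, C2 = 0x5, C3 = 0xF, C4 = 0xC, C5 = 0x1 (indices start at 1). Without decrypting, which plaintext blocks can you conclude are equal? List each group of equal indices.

P1 = P3

ECB encrypts each block independently with the same key, so equal ciphertext blocks imply equal plaintext blocks.
C1 = C3 = 0xF, so P1 = P3.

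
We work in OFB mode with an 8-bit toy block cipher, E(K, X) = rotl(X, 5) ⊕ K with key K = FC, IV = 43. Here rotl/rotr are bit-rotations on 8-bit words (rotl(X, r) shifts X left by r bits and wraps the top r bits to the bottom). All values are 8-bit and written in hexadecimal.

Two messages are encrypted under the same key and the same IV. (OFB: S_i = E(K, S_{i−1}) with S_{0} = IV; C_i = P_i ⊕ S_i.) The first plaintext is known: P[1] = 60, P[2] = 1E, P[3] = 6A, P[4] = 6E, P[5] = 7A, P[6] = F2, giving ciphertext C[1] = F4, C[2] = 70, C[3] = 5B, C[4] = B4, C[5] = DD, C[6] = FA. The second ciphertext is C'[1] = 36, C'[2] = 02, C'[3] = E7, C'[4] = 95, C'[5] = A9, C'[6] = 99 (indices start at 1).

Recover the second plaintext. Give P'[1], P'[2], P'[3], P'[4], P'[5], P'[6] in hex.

In OFB with a reused IV, both messages share the same keystream S_i, so C_i ⊕ C'_i = P_i ⊕ P'_i and thus P'_i = P_i ⊕ C_i ⊕ C'_i.
P'[1]: 60 ⊕ F4 ⊕ 36 = A2.
P'[2]: 1E ⊕ 70 ⊕ 02 = 6C.
P'[3]: 6A ⊕ 5B ⊕ E7 = D6.
P'[4]: 6E ⊕ B4 ⊕ 95 = 4F.
P'[5]: 7A ⊕ DD ⊕ A9 = 0E.
P'[6]: F2 ⊕ FA ⊕ 99 = 91.

P'[1] = A2, P'[2] = 6C, P'[3] = D6, P'[4] = 4F, P'[5] = 0E, P'[6] = 91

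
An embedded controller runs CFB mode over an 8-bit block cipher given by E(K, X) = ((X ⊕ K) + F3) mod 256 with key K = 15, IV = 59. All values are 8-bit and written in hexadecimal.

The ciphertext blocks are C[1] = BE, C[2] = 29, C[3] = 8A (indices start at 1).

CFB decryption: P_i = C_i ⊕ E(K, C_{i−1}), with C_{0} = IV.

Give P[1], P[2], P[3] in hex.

P[1]: E(K, 59) = 3F; BE ⊕ 3F = 81.
P[2]: E(K, BE) = 9E; 29 ⊕ 9E = B7.
P[3]: E(K, 29) = 2F; 8A ⊕ 2F = A5.

P[1] = 81, P[2] = B7, P[3] = A5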